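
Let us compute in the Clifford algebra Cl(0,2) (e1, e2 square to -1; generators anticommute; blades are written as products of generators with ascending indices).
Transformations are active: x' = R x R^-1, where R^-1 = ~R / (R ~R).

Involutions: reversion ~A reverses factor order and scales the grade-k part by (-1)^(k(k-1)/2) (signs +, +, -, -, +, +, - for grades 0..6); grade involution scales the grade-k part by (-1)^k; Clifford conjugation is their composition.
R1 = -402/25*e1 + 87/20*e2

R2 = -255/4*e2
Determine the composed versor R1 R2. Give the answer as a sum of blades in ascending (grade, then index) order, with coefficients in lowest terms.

Distribute over the terms of R2 (each basis-blade product reordered to ascending indices, repeated generators contracted through their squares):
R1 (-255/4*e2) = 4437/16 + 10251/10*e1 e2
Answer: 4437/16 + 10251/10*e1 e2


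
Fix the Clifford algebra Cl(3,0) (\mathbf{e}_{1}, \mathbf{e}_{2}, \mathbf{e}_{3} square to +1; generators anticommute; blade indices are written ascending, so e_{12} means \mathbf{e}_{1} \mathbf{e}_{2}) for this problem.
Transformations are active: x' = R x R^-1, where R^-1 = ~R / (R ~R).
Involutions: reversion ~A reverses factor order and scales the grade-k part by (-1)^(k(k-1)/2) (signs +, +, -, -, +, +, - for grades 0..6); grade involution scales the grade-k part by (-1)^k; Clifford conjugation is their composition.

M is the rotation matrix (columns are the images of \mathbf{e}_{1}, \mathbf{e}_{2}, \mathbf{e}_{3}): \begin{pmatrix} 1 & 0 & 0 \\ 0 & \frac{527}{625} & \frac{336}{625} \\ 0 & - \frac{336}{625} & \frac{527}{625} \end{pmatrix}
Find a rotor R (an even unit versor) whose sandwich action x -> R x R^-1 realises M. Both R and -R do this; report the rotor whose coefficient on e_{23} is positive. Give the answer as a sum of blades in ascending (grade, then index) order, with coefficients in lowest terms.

Method: write R = a + b12*e_{12} + b13*e_{13} + b23*e_{23} with a^2 + b12^2 + b13^2 + b23^2 = 1 (so R^-1 = ~R). Expanding the columns R e_j ~R gives tr M = 4a^2 - 1 and, from the antisymmetric part, M21 - M12 = -4a*b12, M13 - M31 = 4a*b13, M32 - M23 = -4a*b23.
Here tr M = \frac{1679}{625}, so a^2 = (1 + tr M)/4 = \frac{576}{625} and a = ±\frac{24}{25}. Taking a = \frac{24}{25}: M21 - M12 = 0, M13 - M31 = 0, M32 - M23 = -\frac{672}{625}, giving b12 = 0, b13 = 0, b23 = \frac{7}{25}, i.e. R = \frac{24}{25} + \frac{7}{25} e_{23}.
Its e_{23} coefficient is already positive.
Answer: \frac{24}{25} + \frac{7}{25} e_{23}. Key observation: the double cover Spin(3) -> SO(3) sends R and -R to the same matrix (trace \frac{1679}{625} here), so the stated sign of the e_{23} coefficient is what selects one sheet.


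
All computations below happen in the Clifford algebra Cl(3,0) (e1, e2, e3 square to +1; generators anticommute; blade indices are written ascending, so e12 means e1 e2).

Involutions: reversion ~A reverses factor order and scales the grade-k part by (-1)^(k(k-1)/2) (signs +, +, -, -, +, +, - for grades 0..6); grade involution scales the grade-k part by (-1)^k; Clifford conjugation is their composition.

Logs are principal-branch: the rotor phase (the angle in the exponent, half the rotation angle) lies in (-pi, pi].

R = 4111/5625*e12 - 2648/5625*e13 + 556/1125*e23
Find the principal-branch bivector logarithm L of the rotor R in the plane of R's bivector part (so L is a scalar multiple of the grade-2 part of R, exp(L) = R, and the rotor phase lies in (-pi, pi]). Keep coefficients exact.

The scalar part of R is 0, and that scalar determines the rotor phase on the principal branch; recovering the unit plane as bivector-part over sine of the phase gives L = phase * plane.
Concretely: cos(phase) = 0 gives phase = ±pi/2, and since phase/sin(phase) is even the sign is immaterial: L = (phase/sin(phase)) * <R>_2 = (pi/2) * <R>_2.
Answer: 4111*pi/11250*e12 - 1324*pi/5625*e13 + 278*pi/1125*e23


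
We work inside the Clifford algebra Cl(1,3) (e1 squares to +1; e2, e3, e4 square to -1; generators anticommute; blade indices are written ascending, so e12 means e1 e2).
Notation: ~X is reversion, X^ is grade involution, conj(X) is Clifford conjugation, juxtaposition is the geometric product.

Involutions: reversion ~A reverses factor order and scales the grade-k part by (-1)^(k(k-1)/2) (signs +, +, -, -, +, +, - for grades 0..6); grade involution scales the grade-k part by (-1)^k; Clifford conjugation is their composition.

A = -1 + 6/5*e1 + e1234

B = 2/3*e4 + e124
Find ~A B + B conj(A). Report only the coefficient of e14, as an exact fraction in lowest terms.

first term: -e3 - 2/3*e4 + 4/5*e14 + 6/5*e24 - 2/3*e123 - e124
second term: e3 - 2/3*e4 + 4/5*e14 - 6/5*e24 + 2/3*e123 - e124
Answer: 8/5


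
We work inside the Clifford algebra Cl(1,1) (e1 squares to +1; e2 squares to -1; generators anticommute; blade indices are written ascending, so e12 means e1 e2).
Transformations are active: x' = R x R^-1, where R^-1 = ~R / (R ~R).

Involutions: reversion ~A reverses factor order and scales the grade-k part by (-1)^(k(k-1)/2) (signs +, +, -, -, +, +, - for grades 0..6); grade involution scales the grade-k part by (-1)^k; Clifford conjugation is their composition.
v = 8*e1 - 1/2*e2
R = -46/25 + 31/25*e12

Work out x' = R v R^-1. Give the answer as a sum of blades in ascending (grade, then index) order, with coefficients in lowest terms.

~R = -46/25 - 31/25*e12, and R ~R = 231/125, so R^-1 = ~R / (231/125).
R v = -141/10*e1 - 9*e2
Answer: 1546/77*e1 + 2837/154*e2


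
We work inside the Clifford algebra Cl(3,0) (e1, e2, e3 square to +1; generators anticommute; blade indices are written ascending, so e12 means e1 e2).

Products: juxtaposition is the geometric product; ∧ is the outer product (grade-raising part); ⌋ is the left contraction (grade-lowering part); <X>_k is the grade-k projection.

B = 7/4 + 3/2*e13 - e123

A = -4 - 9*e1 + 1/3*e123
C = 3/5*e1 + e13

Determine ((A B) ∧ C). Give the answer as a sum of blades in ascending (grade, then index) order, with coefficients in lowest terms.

step 1: -20/3 - 63/4*e1 + 1/2*e2 - 27/2*e3 - 6*e13 + 9*e23 + 55/12*e123
step 2: -4*e1 - 3/10*e12 + 43/30*e13 + 49/10*e123
Answer: -4*e1 - 3/10*e12 + 43/30*e13 + 49/10*e123


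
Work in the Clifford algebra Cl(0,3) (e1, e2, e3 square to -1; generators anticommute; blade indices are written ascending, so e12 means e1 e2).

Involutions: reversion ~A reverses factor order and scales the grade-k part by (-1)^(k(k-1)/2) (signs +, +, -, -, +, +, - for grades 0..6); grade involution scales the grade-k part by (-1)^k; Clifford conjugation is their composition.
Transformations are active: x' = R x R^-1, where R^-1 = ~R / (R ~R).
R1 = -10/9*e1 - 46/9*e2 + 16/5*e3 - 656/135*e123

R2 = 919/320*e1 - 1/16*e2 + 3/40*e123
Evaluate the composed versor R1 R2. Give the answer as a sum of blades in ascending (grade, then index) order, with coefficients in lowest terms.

Distribute over the terms of R2 (each basis-blade product reordered to ascending indices, repeated generators contracted through their squares):
R1 (919/320*e1) = 919/288 + 21137/1440*e12 - 919/100*e13 + 37679/2700*e23
R1 (-1/16*e2) = -23/72 + 5/72*e12 + 41/135*e13 + 1/5*e23
R1 (3/40*e123) = -82/225 - 6/25*e12 - 23/60*e13 + 1/12*e23
Summing the partial products and collecting blades:
Answer: 6017/2400 + 34819/2400*e12 - 6257/675*e13 + 9611/675*e23


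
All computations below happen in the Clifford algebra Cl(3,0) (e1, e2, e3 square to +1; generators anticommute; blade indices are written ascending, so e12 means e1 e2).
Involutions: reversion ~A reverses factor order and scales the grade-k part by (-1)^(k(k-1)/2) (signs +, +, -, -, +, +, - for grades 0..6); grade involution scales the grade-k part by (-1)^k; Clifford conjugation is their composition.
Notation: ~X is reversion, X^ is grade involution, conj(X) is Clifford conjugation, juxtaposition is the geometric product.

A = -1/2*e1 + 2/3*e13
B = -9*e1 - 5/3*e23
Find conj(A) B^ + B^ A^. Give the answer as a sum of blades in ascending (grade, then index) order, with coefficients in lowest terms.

first term: 9/2 + 6*e3 - 10/9*e12 - 5/6*e123
second term: 9/2 + 6*e3 - 10/9*e12 - 5/6*e123
Answer: 9 + 12*e3 - 20/9*e12 - 5/3*e123


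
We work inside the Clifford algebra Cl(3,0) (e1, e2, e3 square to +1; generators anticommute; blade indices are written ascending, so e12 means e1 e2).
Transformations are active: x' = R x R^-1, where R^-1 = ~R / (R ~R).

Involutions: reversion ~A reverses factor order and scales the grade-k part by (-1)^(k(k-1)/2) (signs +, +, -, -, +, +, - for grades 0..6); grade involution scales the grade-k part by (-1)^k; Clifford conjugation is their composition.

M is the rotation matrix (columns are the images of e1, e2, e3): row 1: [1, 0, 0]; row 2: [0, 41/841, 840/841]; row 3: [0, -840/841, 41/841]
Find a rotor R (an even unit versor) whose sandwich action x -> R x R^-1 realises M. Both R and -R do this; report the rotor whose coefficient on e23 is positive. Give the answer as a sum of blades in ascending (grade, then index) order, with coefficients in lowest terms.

Method: write R = a + b12*e12 + b13*e13 + b23*e23 with a^2 + b12^2 + b13^2 + b23^2 = 1 (so R^-1 = ~R). Expanding the columns R e_j ~R gives tr M = 4a^2 - 1 and, from the antisymmetric part, M21 - M12 = -4a*b12, M13 - M31 = 4a*b13, M32 - M23 = -4a*b23.
Here tr M = 923/841, so a^2 = (1 + tr M)/4 = 441/841 and a = ±21/29. Taking a = 21/29: M21 - M12 = 0, M13 - M31 = 0, M32 - M23 = -1680/841, giving b12 = 0, b13 = 0, b23 = 20/29, i.e. R = 21/29 + 20/29*e23.
Its e23 coefficient is already positive.
Answer: 21/29 + 20/29*e23. Why the constraint matters: R and -R act identically through the sandwich — M has trace 923/841 either way — so only the sign condition on e23 picks one of the two preimages.


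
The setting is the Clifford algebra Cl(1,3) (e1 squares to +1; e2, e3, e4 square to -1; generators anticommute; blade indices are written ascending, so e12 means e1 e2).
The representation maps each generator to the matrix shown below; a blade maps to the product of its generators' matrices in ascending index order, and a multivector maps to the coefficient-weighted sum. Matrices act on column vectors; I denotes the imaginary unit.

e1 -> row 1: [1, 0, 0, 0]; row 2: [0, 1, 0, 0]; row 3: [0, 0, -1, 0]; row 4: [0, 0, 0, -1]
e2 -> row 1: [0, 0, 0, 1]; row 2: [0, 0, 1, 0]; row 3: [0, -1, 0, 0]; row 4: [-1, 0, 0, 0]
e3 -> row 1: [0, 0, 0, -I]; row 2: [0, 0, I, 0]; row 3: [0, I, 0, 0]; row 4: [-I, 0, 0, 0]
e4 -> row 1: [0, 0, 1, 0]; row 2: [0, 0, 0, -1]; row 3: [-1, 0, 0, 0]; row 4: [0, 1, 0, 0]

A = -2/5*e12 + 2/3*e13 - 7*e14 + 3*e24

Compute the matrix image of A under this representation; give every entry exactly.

Bivector images (products of the table entries): rho(e12) = rho(e1)rho(e2) = row 1: [0, 0, 0, 1]; row 2: [0, 0, 1, 0]; row 3: [0, 1, 0, 0]; row 4: [1, 0, 0, 0]; rho(e13) = rho(e1)rho(e3) = row 1: [0, 0, 0, -I]; row 2: [0, 0, I, 0]; row 3: [0, -I, 0, 0]; row 4: [I, 0, 0, 0]; rho(e14) = rho(e1)rho(e4) = row 1: [0, 0, 1, 0]; row 2: [0, 0, 0, -1]; row 3: [1, 0, 0, 0]; row 4: [0, -1, 0, 0]; rho(e24) = rho(e2)rho(e4) = row 1: [0, 1, 0, 0]; row 2: [-1, 0, 0, 0]; row 3: [0, 0, 0, 1]; row 4: [0, 0, -1, 0].
M = (-2/5)*rho(e12) + (2/3)*rho(e13) + (-7)*rho(e14) + (3)*rho(e24), summed entrywise:
Answer: row 1: [0, 3, -7, -2/5 - 2*I/3]; row 2: [-3, 0, -2/5 + 2*I/3, 7]; row 3: [-7, -2/5 - 2*I/3, 0, 3]; row 4: [-2/5 + 2*I/3, 7, -3, 0]


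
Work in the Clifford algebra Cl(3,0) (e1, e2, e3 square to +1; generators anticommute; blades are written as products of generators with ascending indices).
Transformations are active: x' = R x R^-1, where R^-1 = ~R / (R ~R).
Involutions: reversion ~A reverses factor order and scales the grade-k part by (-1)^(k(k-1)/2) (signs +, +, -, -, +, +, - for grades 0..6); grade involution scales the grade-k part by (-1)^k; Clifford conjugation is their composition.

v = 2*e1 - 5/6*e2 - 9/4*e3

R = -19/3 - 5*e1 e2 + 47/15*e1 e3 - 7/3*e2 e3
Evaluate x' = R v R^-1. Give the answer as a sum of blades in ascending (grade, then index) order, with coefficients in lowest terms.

~R = -19/3 + 5*e1 e2 - 47/15*e1 e3 + 7/3*e2 e3, and R ~R = 6028/75, so R^-1 = ~R / (6028/75).
R v = -311/20*e1 + 739/36*e2 + 1087/180*e3 + 331/36*e1 e2 e3
Answer: -2257/27126*e1 - 1235/396*e2 + 2093/13563*e3


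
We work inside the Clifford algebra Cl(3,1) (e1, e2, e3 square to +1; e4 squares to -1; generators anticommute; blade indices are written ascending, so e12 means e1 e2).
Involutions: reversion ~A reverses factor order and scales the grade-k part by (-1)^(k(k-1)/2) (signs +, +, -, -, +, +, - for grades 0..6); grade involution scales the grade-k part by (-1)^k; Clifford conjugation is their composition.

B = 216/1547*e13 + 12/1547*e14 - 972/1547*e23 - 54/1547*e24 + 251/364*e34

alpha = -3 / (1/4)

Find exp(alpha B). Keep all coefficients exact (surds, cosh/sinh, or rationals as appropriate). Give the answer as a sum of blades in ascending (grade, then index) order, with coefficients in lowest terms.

B^2 term by term: the squares give (216/1547)^2*(e13)^2 + (12/1547)^2*(e14)^2 + (-972/1547)^2*(e23)^2 + (-54/1547)^2*(e24)^2 + (251/364)^2*(e34)^2 = 46656/2393209*(-1) + 144/2393209*(+1) + 944784/2393209*(-1) + 2916/2393209*(+1) + 63001/132496*(+1) = 1/16 (each basis 2-blade squares to minus the product of its generators' squares); cross terms between blades sharing an index anticommute and cancel; the commuting (index-disjoint) pairs give grade-4 terms 2*c*c'*(blade product), which cancel blade by blade — e1234: 23328/2393209 - 23328/2393209 = 0 — confirming B is simple. So B^2 = 1/16.
B^2 = 1/16 — a positive square means the series sums to a boost: l = 1/4, alpha*l = -3, so exp(alpha B) = cosh(-3) + (sinh(-3)/(1/4))*B = cosh(3) + (-4*sinh(3))*B.
Answer: cosh(3) - 864*sinh(3)/1547*e13 - 48*sinh(3)/1547*e14 + 3888*sinh(3)/1547*e23 + 216*sinh(3)/1547*e24 - 251*sinh(3)/91*e34


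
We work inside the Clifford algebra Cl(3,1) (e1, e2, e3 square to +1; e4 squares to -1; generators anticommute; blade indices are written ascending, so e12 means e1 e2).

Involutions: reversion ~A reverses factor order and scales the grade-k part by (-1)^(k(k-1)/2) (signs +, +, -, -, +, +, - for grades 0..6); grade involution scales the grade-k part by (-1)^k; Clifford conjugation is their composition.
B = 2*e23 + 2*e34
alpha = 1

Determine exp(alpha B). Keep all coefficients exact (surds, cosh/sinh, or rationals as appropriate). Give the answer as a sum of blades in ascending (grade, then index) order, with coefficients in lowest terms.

B^2 term by term: the squares give (2)^2*(e23)^2 + (2)^2*(e34)^2 = 4*(-1) + 4*(+1) = 0 (each basis 2-blade squares to minus the product of its generators' squares); cross terms between blades sharing an index anticommute and cancel. So B^2 = 0.
B^2 = 0, so the series truncates immediately: exp(alpha B) = 1 + alpha B (parabolic case).
Answer: 1 + 2*e23 + 2*e34


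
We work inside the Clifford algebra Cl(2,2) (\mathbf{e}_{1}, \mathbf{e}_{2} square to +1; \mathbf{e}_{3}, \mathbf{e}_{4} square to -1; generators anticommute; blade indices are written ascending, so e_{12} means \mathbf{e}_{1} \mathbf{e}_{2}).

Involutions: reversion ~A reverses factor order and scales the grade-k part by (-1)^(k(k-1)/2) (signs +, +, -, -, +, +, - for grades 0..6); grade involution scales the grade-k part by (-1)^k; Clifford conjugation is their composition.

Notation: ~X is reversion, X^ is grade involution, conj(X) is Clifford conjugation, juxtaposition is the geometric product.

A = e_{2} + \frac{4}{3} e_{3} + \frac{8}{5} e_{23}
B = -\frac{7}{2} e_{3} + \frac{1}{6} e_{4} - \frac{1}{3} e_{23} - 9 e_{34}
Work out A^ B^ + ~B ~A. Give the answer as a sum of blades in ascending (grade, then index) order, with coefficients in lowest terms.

first term: \frac{62}{15} - \frac{232}{45} e_{2} + \frac{1}{3} e_{3} - 12 e_{4} - \frac{7}{2} e_{23} + \frac{437}{30} e_{24} + \frac{2}{9} e_{34} + \frac{131}{15} e_{234}
second term: \frac{62}{15} + \frac{232}{45} e_{2} - \frac{1}{3} e_{3} + 12 e_{4} + \frac{7}{2} e_{23} - \frac{437}{30} e_{24} - \frac{2}{9} e_{34} + \frac{131}{15} e_{234}
Answer: \frac{124}{15} + \frac{262}{15} e_{234}


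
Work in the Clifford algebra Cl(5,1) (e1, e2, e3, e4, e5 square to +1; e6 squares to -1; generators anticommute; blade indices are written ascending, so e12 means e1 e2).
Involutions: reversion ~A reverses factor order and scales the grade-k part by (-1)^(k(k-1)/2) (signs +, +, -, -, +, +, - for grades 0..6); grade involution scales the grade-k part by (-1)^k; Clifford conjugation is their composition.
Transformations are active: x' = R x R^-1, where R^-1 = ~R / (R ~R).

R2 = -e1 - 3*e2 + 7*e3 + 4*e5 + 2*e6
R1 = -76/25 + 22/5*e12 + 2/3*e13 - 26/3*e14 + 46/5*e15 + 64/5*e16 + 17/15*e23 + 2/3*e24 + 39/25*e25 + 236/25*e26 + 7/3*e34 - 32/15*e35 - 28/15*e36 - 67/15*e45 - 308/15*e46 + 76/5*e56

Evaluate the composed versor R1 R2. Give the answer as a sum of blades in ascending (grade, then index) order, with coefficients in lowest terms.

Distribute over the terms of R2 (each basis-blade product reordered to ascending indices, repeated generators contracted through their squares):
R1 (-e1) = 76/25*e1 + 22/5*e2 + 2/3*e3 - 26/3*e4 + 46/5*e5 + 64/5*e6 - 17/15*e123 - 2/3*e124 - 39/25*e125 - 236/25*e126 - 7/3*e134 + 32/15*e135 + 28/15*e136 + 67/15*e145 + 308/15*e146 - 76/5*e156
R1 (-3*e2) = -66/5*e1 + 228/25*e2 + 17/5*e3 + 2*e4 + 117/25*e5 + 708/25*e6 + 2*e123 - 26*e124 + 138/5*e125 + 192/5*e126 - 7*e234 + 32/5*e235 + 28/5*e236 + 67/5*e245 + 308/5*e246 - 228/5*e256
R1 (7*e3) = 14/3*e1 + 119/15*e2 - 532/25*e3 - 49/3*e4 + 224/15*e5 + 196/15*e6 + 154/5*e123 + 182/3*e134 - 322/5*e135 - 448/5*e136 - 14/3*e234 - 273/25*e235 - 1652/25*e236 - 469/15*e345 - 2156/15*e346 + 532/5*e356
R1 (4*e5) = 184/5*e1 + 156/25*e2 - 128/15*e3 - 268/15*e4 - 304/25*e5 - 304/5*e6 + 88/5*e125 + 8/3*e135 - 104/3*e145 - 256/5*e156 + 68/15*e235 + 8/3*e245 - 944/25*e256 + 28/3*e345 + 112/15*e356 + 1232/15*e456
R1 (2*e6) = -128/5*e1 - 472/25*e2 + 56/15*e3 + 616/15*e4 - 152/5*e5 - 152/25*e6 + 44/5*e126 + 4/3*e136 - 52/3*e146 + 92/5*e156 + 34/15*e236 + 4/3*e246 + 78/25*e256 + 14/3*e346 - 64/15*e356 - 134/15*e456
Summing the partial products and collecting blades:
Answer: 428/75*e1 + 661/75*e2 - 1651/75*e3 + 1/5*e4 - 1031/75*e5 - 952/75*e6 + 95/3*e123 - 80/3*e124 + 1091/25*e125 + 944/25*e126 + 175/3*e134 - 298/5*e135 - 432/5*e136 - 151/5*e145 + 16/5*e146 - 48*e156 - 35/3*e234 + 1/75*e235 - 4366/75*e236 + 241/15*e245 + 944/15*e246 - 2006/25*e256 - 329/15*e345 - 2086/15*e346 + 548/5*e356 + 366/5*e456


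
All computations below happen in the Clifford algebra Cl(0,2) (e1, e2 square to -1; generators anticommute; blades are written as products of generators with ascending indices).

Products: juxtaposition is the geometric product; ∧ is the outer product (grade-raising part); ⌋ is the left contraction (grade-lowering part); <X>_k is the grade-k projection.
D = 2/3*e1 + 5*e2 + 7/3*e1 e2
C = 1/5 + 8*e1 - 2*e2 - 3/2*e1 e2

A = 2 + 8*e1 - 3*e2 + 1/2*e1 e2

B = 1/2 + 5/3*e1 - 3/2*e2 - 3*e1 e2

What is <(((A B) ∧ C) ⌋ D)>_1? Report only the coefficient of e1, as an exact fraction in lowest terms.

step 1: -46/3 + 205/12*e1 + 61/3*e2 - 51/4*e1 e2
step 2: -46/15 - 477/4*e1 + 521/15*e2 - 10583/60*e1 e2
step 3: 57131/180 + 79*e1 + 3155/12*e2 - 322/45*e1 e2
step 4: 79*e1 + 3155/12*e2
Answer: 79


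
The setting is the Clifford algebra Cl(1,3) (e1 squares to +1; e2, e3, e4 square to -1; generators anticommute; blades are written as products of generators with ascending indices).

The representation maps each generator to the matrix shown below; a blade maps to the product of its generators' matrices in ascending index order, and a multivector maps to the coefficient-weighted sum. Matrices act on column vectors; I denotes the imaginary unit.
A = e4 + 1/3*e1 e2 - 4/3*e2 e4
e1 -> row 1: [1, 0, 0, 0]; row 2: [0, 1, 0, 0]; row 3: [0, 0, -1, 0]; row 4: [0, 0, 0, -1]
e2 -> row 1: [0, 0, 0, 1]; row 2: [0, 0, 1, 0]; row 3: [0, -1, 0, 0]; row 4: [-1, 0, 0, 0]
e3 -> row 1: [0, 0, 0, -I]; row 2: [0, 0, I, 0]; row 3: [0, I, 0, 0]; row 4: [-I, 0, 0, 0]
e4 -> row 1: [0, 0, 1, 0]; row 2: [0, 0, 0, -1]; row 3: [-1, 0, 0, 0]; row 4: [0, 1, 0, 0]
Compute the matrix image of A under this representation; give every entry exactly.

Bivector images (products of the table entries): rho(e1 e2) = rho(e1)rho(e2) = row 1: [0, 0, 0, 1]; row 2: [0, 0, 1, 0]; row 3: [0, 1, 0, 0]; row 4: [1, 0, 0, 0]; rho(e2 e4) = rho(e2)rho(e4) = row 1: [0, 1, 0, 0]; row 2: [-1, 0, 0, 0]; row 3: [0, 0, 0, 1]; row 4: [0, 0, -1, 0].
M = (1)*rho(e4) + (1/3)*rho(e1 e2) + (-4/3)*rho(e2 e4), summed entrywise:
Answer: row 1: [0, -4/3, 1, 1/3]; row 2: [4/3, 0, 1/3, -1]; row 3: [-1, 1/3, 0, -4/3]; row 4: [1/3, 1, 4/3, 0]


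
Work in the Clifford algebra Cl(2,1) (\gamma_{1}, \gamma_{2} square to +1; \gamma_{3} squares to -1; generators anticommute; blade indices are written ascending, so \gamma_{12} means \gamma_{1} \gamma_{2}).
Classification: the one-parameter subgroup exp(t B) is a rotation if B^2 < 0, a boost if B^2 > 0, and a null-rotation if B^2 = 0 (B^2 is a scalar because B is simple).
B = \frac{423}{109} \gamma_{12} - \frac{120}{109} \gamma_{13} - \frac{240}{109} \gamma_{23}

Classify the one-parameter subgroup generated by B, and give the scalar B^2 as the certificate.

B^2 term by term: the squares give (\frac{423}{109})^2*(\gamma_{12})^2 + (-\frac{120}{109})^2*(\gamma_{13})^2 + (-\frac{240}{109})^2*(\gamma_{23})^2 = \frac{178929}{11881}*(-1) + \frac{14400}{11881}*(+1) + \frac{57600}{11881}*(+1) = -9 (each basis 2-blade squares to minus the product of its generators' squares); cross terms between blades sharing an index anticommute and cancel. So B^2 = -9.
Answer: rotation, certificate B^2 = -9. B^2 = -9 is basis-independent, so its sign is the whole story.


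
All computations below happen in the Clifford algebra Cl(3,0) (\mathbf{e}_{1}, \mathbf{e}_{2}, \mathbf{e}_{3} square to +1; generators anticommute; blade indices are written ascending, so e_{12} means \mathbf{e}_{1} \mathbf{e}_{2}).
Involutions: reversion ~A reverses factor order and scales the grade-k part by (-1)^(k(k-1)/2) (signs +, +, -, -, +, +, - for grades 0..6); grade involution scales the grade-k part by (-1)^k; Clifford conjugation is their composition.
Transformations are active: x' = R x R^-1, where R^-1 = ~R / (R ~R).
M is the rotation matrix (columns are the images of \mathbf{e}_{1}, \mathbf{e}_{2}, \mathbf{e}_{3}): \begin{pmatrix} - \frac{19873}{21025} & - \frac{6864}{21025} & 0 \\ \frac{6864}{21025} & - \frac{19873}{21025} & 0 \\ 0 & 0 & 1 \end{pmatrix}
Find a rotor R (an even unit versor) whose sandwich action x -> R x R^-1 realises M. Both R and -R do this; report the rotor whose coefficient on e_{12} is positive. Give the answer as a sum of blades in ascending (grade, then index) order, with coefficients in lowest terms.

Method: write R = a + b12*e_{12} + b13*e_{13} + b23*e_{23} with a^2 + b12^2 + b13^2 + b23^2 = 1 (so R^-1 = ~R). Expanding the columns R e_j ~R gives tr M = 4a^2 - 1 and, from the antisymmetric part, M21 - M12 = -4a*b12, M13 - M31 = 4a*b13, M32 - M23 = -4a*b23.
Here tr M = -\frac{18721}{21025}, so a^2 = (1 + tr M)/4 = \frac{576}{21025} and a = ±\frac{24}{145}. Taking a = \frac{24}{145}: M21 - M12 = \frac{13728}{21025}, M13 - M31 = 0, M32 - M23 = 0, giving b12 = -\frac{143}{145}, b13 = 0, b23 = 0, i.e. R = \frac{24}{145} - \frac{143}{145} e_{12}.
Its e_{12} coefficient is negative, so report the other preimage -R.
Answer: -\frac{24}{145} + \frac{143}{145} e_{12}. Recall the cover is two-to-one: with M of trace -\frac{18721}{21025}, both preimages act alike, and the stated e_{12} sign chooses the sheet.


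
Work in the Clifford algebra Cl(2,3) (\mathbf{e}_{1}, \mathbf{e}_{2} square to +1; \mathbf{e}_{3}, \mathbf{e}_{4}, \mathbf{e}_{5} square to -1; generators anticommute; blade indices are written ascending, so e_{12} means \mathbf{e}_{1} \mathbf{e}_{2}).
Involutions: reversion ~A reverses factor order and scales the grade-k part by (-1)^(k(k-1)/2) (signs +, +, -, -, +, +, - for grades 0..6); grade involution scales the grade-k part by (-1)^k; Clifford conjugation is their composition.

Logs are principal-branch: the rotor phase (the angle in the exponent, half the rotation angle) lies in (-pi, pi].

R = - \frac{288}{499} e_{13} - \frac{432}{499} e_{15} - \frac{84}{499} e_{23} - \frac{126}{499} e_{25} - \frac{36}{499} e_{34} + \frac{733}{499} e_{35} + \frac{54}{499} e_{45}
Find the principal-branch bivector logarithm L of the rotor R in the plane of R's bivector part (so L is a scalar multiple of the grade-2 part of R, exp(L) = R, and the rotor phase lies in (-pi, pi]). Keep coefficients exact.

The scalar part of R is 0, which pins the rotor phase on the principal branch; dividing the bivector part by the sine of that phase recovers the unit plane, and L is the phase times that plane.
Concretely: cos(phase) = 0 gives phase = ±\frac{\pi}{2}, and since phase/sin(phase) is even the sign is immaterial: L = (phase/sin(phase)) * <R>_2 = (\frac{\pi}{2}) * <R>_2.
Answer: - \frac{144 \pi}{499} e_{13} - \frac{216 \pi}{499} e_{15} - \frac{42 \pi}{499} e_{23} - \frac{63 \pi}{499} e_{25} - \frac{18 \pi}{499} e_{34} + \frac{733 \pi}{998} e_{35} + \frac{27 \pi}{499} e_{45}


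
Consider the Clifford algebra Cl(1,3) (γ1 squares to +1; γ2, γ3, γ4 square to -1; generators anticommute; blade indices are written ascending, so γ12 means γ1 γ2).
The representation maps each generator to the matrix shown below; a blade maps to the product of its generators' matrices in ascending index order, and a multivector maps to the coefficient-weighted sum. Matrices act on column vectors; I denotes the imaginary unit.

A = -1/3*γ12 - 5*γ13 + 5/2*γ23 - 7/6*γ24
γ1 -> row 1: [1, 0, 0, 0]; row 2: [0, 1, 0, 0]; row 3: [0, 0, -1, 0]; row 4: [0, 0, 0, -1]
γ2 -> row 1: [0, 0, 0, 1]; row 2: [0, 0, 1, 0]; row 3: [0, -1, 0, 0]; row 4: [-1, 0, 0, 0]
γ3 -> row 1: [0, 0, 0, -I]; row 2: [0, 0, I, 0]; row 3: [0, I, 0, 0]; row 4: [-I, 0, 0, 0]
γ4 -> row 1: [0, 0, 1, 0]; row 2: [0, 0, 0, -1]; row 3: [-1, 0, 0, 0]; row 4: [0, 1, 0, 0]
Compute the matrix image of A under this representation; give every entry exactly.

Bivector images (products of the table entries): rho(γ12) = rho(γ1)rho(γ2) = row 1: [0, 0, 0, 1]; row 2: [0, 0, 1, 0]; row 3: [0, 1, 0, 0]; row 4: [1, 0, 0, 0]; rho(γ13) = rho(γ1)rho(γ3) = row 1: [0, 0, 0, -I]; row 2: [0, 0, I, 0]; row 3: [0, -I, 0, 0]; row 4: [I, 0, 0, 0]; rho(γ23) = rho(γ2)rho(γ3) = row 1: [-I, 0, 0, 0]; row 2: [0, I, 0, 0]; row 3: [0, 0, -I, 0]; row 4: [0, 0, 0, I]; rho(γ24) = rho(γ2)rho(γ4) = row 1: [0, 1, 0, 0]; row 2: [-1, 0, 0, 0]; row 3: [0, 0, 0, 1]; row 4: [0, 0, -1, 0].
M = (-1/3)*rho(γ12) + (-5)*rho(γ13) + (5/2)*rho(γ23) + (-7/6)*rho(γ24), summed entrywise:
Answer: row 1: [-5*I/2, -7/6, 0, -1/3 + 5*I]; row 2: [7/6, 5*I/2, -1/3 - 5*I, 0]; row 3: [0, -1/3 + 5*I, -5*I/2, -7/6]; row 4: [-1/3 - 5*I, 0, 7/6, 5*I/2]


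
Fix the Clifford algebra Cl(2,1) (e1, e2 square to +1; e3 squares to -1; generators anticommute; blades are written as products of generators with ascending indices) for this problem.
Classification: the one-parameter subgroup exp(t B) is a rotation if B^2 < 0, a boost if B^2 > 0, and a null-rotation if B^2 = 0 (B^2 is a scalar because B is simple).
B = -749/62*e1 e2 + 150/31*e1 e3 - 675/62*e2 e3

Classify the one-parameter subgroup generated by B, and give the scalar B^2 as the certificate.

B^2 term by term: the squares give (-749/62)^2*(e1 e2)^2 + (150/31)^2*(e1 e3)^2 + (-675/62)^2*(e2 e3)^2 = 561001/3844*(-1) + 22500/961*(+1) + 455625/3844*(+1) = -4 (each basis 2-blade squares to minus the product of its generators' squares); cross terms between blades sharing an index anticommute and cancel. So B^2 = -4.
Answer: rotation, certificate B^2 = -4. The scalar -4 is the complete invariant here: its sign names the subgroup type.


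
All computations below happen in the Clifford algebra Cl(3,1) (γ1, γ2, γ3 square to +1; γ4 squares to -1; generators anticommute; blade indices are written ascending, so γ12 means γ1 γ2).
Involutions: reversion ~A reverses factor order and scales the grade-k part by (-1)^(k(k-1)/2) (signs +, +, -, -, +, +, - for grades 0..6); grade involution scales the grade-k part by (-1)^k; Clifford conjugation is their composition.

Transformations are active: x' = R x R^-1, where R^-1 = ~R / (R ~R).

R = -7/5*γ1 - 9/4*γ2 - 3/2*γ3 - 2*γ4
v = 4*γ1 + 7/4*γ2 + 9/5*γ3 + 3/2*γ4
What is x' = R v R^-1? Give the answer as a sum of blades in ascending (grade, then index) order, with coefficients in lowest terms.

~R = -7/5*γ1 - 9/4*γ2 - 3/2*γ3 - 2*γ4, and R ~R = 2109/400, so R^-1 = ~R / (2109/400).
R v = -739/80 + 131/20*γ12 + 87/25*γ13 + 59/10*γ14 - 57/40*γ23 + 1/8*γ24 + 27/20*γ34
Answer: 1910/2109*γ1 + 17249/2812*γ2 + 12148/3515*γ3 + 23233/4218*γ4


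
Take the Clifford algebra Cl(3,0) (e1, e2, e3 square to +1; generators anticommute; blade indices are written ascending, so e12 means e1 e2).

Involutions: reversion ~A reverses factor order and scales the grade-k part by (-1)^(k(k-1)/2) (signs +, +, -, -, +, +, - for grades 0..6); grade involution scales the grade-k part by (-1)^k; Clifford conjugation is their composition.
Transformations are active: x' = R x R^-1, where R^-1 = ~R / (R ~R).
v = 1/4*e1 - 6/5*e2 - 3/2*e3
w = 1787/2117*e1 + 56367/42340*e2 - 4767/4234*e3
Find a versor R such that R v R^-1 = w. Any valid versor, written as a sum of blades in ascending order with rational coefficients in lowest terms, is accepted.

Here q(v) = q(w) = 1501/400; the classical choice R = v + w = 9265/8468*e1 + 5559/42340*e2 - 5559/2117*e3 then realises v -> w under the sandwich.
Answer: 9265/8468*e1 + 5559/42340*e2 - 5559/2117*e3


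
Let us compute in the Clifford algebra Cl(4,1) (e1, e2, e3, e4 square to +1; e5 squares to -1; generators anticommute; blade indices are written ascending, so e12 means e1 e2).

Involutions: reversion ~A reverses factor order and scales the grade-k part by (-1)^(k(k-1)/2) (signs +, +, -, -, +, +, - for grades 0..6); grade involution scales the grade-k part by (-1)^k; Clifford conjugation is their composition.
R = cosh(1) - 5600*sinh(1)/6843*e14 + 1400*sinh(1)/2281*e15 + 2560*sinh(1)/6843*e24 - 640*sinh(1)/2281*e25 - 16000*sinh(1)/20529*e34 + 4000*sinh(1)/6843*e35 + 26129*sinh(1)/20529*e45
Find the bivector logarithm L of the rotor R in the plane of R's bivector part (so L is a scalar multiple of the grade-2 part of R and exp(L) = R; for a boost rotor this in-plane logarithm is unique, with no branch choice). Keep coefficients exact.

The scalar part of R is cosh(1), which fixes the rapidity magnitude through cosh (cosh is even, so it cannot fix the sign — the bivector part carries that); dividing the bivector part by sinh of the rapidity gives the plane, and L = rapidity * plane, where the joint sign ambiguity of (rapidity, plane) cancels in the product.
Concretely: cosh(rapidity) = cosh(1) gives rapidity = ±1, and since rapidity/sinh(rapidity) is even the sign is immaterial: L = (rapidity/sinh(rapidity)) * <R>_2 = (1/sinh(1)) * <R>_2.
Answer: -5600/6843*e14 + 1400/2281*e15 + 2560/6843*e24 - 640/2281*e25 - 16000/20529*e34 + 4000/6843*e35 + 26129/20529*e45


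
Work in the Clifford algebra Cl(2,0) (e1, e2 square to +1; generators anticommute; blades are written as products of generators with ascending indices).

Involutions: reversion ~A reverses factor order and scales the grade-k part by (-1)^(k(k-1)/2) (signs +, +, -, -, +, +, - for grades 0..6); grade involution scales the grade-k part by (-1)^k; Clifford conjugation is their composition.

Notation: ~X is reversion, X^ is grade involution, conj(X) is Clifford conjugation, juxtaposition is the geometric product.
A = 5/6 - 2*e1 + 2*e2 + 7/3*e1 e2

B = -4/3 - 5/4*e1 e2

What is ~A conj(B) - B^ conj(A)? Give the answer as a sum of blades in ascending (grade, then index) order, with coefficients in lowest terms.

first term: 65/36 + 1/6*e1 - 31/6*e2 + 299/72*e1 e2
second term: -145/36 - 1/6*e1 + 31/6*e2 + 149/72*e1 e2
Answer: 35/6 + 1/3*e1 - 31/3*e2 + 25/12*e1 e2


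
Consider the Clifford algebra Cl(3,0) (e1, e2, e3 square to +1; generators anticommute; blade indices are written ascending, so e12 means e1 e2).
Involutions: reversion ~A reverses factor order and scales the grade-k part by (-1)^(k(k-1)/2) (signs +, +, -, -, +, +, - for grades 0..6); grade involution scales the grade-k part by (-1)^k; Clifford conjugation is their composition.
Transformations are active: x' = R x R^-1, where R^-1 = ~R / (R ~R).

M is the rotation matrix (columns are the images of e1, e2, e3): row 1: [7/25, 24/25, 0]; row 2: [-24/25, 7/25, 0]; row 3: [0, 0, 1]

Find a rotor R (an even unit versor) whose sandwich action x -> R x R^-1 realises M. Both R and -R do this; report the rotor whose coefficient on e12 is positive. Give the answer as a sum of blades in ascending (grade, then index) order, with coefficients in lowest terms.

Method: write R = a + b12*e12 + b13*e13 + b23*e23 with a^2 + b12^2 + b13^2 + b23^2 = 1 (so R^-1 = ~R). Expanding the columns R e_j ~R gives tr M = 4a^2 - 1 and, from the antisymmetric part, M21 - M12 = -4a*b12, M13 - M31 = 4a*b13, M32 - M23 = -4a*b23.
Here tr M = 39/25, so a^2 = (1 + tr M)/4 = 16/25 and a = ±4/5. Taking a = 4/5: M21 - M12 = -48/25, M13 - M31 = 0, M32 - M23 = 0, giving b12 = 3/5, b13 = 0, b23 = 0, i.e. R = 4/5 + 3/5*e12.
Its e12 coefficient is already positive.
Answer: 4/5 + 3/5*e12. Recall the cover is two-to-one: with M of trace 39/25, both preimages act alike, and the stated e12 sign chooses the sheet.


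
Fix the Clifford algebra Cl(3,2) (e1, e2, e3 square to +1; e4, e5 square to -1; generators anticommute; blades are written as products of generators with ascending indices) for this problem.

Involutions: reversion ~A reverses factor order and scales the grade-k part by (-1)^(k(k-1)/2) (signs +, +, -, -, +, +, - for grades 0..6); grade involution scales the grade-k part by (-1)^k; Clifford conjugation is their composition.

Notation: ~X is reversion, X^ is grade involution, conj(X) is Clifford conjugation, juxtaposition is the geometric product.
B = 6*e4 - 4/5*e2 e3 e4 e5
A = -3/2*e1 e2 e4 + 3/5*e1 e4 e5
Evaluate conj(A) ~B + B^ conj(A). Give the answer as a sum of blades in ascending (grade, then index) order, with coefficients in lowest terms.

first term: 9*e1 e2 + 18/5*e1 e5 + 12/25*e1 e2 e3 - 6/5*e1 e3 e5
second term: -9*e1 e2 - 18/5*e1 e5 + 12/25*e1 e2 e3 - 6/5*e1 e3 e5
Answer: 24/25*e1 e2 e3 - 12/5*e1 e3 e5


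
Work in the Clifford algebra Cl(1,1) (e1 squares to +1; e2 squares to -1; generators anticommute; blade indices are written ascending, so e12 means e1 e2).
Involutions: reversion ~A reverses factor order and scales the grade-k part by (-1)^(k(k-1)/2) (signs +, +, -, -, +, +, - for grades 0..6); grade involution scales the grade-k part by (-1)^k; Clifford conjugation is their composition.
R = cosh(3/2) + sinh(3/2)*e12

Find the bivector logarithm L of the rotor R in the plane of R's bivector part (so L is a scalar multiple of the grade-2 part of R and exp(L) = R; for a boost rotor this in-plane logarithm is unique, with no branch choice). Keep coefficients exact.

The scalar part of R is cosh(3/2), so cosh pins the rapidity up to sign — the sign comes from the bivector part; dividing that part by sinh of the rapidity yields the plane, and the in-plane L = rapidity * plane is unique because the two sign choices cancel.
Concretely: cosh(rapidity) = cosh(3/2) gives rapidity = ±3/2, and since rapidity/sinh(rapidity) is even the sign is immaterial: L = (rapidity/sinh(rapidity)) * <R>_2 = (3/(2*sinh(3/2))) * <R>_2.
Answer: 3/2*e12


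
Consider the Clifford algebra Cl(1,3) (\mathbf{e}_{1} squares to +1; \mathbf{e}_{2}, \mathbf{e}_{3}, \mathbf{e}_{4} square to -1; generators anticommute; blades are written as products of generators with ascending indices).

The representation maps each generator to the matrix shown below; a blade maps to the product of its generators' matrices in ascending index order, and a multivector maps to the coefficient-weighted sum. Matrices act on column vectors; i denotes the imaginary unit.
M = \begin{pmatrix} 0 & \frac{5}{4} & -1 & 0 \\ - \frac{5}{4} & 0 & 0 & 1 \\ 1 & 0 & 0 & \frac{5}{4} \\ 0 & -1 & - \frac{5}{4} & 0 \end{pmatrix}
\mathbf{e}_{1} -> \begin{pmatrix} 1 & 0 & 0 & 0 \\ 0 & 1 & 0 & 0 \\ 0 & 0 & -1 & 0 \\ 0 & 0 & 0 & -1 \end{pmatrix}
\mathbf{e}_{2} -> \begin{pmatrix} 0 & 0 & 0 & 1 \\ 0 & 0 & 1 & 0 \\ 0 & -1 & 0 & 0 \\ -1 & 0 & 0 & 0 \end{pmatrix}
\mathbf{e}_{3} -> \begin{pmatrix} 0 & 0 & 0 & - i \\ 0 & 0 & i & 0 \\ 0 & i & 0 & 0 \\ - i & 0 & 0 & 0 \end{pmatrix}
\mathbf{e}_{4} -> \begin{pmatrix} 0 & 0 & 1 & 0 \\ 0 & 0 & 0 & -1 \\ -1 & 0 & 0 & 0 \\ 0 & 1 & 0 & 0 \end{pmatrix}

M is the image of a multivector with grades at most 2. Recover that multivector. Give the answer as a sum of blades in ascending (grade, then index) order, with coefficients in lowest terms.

Method: the blade images are trace-orthogonal — tr(rho(e_A) rho(e_B)^-1) = 4 if A = B and 0 otherwise — and rho(e_A)^-1 = (e_A)^2 * rho(e_A) with (e_A)^2 = +1 or -1, so the coefficient of e_A in the preimage is (e_A)^2 * tr(M rho(e_A))/4.
Nonzero projections over blades of grade <= 2: e_{4}: (e_{4})^2 = -1, tr(M rho(e_{4})) = 4, coefficient -1; e_{2} e_{4}: (e_{2} e_{4})^2 = -1, tr(M rho(e_{2} e_{4})) = -5, coefficient \frac{5}{4}. Every other blade of grade <= 2 projects to 0.
Answer: -e_{4} + \frac{5}{4} e_{2} e_{4}


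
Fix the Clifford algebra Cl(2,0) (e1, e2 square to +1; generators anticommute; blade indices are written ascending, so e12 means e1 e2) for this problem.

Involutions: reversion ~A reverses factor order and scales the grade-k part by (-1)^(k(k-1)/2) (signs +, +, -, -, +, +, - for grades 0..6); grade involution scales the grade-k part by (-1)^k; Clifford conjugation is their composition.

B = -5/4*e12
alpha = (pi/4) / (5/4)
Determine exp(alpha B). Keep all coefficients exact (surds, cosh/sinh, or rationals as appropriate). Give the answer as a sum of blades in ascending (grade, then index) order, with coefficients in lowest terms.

B^2 = (-5/4)^2*(e12)^2 = 25/16*(-1) = -25/16 (a basis 2-blade squares to minus the product of its generators' squares).
B^2 = -25/16 — the series telescopes trigonometrically here: l = 5/4, alpha*l = pi/4, so exp(alpha B) = cos(pi/4) + (sin(pi/4)/(5/4))*B = sqrt(2)/2 + (2*sqrt(2)/5)*B.
Answer: sqrt(2)/2 - sqrt(2)/2*e12


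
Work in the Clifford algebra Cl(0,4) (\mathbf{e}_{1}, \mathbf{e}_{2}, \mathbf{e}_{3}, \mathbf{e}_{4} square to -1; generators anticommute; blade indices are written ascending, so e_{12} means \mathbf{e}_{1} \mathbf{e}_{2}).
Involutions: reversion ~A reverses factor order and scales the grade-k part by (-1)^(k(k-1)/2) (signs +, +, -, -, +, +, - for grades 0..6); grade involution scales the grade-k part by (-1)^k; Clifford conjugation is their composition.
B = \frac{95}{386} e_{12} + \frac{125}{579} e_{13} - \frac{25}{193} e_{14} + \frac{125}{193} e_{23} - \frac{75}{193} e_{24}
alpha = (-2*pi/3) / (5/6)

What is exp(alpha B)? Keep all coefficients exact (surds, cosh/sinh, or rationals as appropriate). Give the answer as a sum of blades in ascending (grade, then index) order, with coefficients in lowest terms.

B^2 term by term: the squares give (\frac{95}{386})^2*(e_{12})^2 + (\frac{125}{579})^2*(e_{13})^2 + (-\frac{25}{193})^2*(e_{14})^2 + (\frac{125}{193})^2*(e_{23})^2 + (-\frac{75}{193})^2*(e_{24})^2 = \frac{9025}{148996}*(-1) + \frac{15625}{335241}*(-1) + \frac{625}{37249}*(-1) + \frac{15625}{37249}*(-1) + \frac{5625}{37249}*(-1) = -\frac{25}{36} (each basis 2-blade squares to minus the product of its generators' squares); cross terms between blades sharing an index anticommute and cancel; the commuting (index-disjoint) pairs give grade-4 terms 2*c*c'*(blade product), which cancel blade by blade — e_{1234}: \frac{6250}{37249} - \frac{6250}{37249} = 0 — confirming B is simple. So B^2 = -\frac{25}{36}.
B^2 = -\frac{25}{36} — circular case — the even/odd split gives cos and sin: l = \frac{5}{6}, alpha*l = - \frac{2 \pi}{3}, so exp(alpha B) = cos(- \frac{2 \pi}{3}) + (sin(- \frac{2 \pi}{3})/(\frac{5}{6}))*B = - \frac{1}{2} + (- \frac{3 \sqrt{3}}{5})*B.
Answer: - \frac{1}{2} - \frac{57 \sqrt{3}}{386} e_{12} - \frac{25 \sqrt{3}}{193} e_{13} + \frac{15 \sqrt{3}}{193} e_{14} - \frac{75 \sqrt{3}}{193} e_{23} + \frac{45 \sqrt{3}}{193} e_{24}
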